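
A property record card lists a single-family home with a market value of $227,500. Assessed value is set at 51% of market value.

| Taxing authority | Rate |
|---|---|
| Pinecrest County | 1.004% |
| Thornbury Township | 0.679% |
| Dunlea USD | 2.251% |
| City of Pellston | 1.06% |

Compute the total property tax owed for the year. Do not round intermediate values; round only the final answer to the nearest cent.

Assessed value = $227,500 × 0.51 = $116,025
Pinecrest County: $116,025 × 0.01004 = $1,164.891
Thornbury Township: $116,025 × 0.00679 = $787.80975
Dunlea USD: $116,025 × 0.02251 = $2,611.72275
City of Pellston: $116,025 × 0.0106 = $1,229.865
Total = $1,164.891 + $787.80975 + $2,611.72275 + $1,229.865 = $5,794.2885

$5,794.29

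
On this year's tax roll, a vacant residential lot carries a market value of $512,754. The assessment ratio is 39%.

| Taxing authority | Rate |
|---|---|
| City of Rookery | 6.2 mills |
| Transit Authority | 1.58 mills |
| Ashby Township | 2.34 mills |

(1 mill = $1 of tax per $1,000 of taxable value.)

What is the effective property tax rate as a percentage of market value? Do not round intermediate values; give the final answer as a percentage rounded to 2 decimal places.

Assessed value = $512,754 × 0.39 = $199,974.06
City of Rookery: $199,974.06 × 0.0062 = $1,239.839172
Transit Authority: $199,974.06 × 0.00158 = $315.9590148
Ashby Township: $199,974.06 × 0.00234 = $467.9393004
Total tax = $2,023.7374872
Effective rate = $2,023.7374872 ÷ $512,754 = 0.39% of market value

0.39%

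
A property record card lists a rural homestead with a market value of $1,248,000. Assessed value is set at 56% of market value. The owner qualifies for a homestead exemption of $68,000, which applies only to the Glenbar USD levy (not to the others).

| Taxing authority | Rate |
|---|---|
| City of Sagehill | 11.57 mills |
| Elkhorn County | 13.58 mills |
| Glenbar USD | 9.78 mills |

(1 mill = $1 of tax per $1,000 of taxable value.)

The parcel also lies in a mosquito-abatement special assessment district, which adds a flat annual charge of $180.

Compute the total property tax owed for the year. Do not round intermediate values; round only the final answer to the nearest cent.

$23,926.84

Assessed value = $1,248,000 × 0.56 = $698,880
City of Sagehill: $698,880 × 0.01157 = $8,086.0416
Elkhorn County: $698,880 × 0.01358 = $9,490.7904
Glenbar USD: ($698,880 − $68,000) × 0.00978 = $630,880 × 0.00978 = $6,170.0064
Levies subtotal = $23,746.8384
Total = $23,746.8384 + $180 = $23,926.8384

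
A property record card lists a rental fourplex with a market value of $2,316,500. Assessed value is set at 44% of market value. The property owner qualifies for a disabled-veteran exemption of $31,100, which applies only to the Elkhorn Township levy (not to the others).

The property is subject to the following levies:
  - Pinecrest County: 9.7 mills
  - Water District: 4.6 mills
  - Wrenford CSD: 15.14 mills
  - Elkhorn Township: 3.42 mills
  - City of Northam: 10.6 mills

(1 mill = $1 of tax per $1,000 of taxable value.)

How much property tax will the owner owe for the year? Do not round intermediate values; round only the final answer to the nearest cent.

Assessed value = $2,316,500 × 0.44 = $1,019,260
Pinecrest County: $1,019,260 × 0.0097 = $9,886.822
Water District: $1,019,260 × 0.0046 = $4,688.596
Wrenford CSD: $1,019,260 × 0.01514 = $15,431.5964
Elkhorn Township: ($1,019,260 − $31,100) × 0.00342 = $988,160 × 0.00342 = $3,379.5072
City of Northam: $1,019,260 × 0.0106 = $10,804.156
Total = $44,190.6776

$44,190.68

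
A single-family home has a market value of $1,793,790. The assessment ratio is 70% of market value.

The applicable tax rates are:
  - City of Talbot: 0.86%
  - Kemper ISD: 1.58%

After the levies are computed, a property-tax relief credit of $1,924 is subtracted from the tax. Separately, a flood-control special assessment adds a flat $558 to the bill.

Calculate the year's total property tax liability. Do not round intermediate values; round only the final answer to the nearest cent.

Assessed value = $1,793,790 × 0.7 = $1,255,653
City of Talbot: $1,255,653 × 0.0086 = $10,798.6158
Kemper ISD: $1,255,653 × 0.0158 = $19,839.3174
Levies subtotal = $30,637.9332
After credit = $30,637.9332 − $1,924 = $28,713.9332
Total = $28,713.9332 + $558 = $29,271.9332

$29,271.93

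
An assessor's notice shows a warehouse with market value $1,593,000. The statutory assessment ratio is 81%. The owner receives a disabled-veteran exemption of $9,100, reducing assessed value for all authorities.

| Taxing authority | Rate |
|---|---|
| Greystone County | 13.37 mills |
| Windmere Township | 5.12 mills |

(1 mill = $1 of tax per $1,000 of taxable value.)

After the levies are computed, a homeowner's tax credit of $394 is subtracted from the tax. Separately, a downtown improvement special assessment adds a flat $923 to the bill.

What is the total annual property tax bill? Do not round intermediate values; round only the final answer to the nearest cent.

$24,218.94

Assessed value = $1,593,000 × 0.81 = $1,290,330
Taxable value = $1,290,330 − $9,100 = $1,281,230
Greystone County: $1,281,230 × 0.01337 = $17,130.0451
Windmere Township: $1,281,230 × 0.00512 = $6,559.8976
Levies subtotal = $23,689.9427
After credit = $23,689.9427 − $394 = $23,295.9427
Total = $23,295.9427 + $923 = $24,218.9427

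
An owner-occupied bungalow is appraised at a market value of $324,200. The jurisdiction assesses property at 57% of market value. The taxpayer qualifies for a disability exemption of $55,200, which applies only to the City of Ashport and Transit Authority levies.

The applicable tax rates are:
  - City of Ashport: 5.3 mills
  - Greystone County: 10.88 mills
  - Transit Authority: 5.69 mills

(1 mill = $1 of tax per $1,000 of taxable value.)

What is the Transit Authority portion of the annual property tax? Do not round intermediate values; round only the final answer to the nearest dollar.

Assessed value = $324,200 × 0.57 = $184,794
Transit Authority taxable value = $184,794 − $55,200 = $129,594
Transit Authority levy = $129,594 × 0.00569 = $737.38986

$737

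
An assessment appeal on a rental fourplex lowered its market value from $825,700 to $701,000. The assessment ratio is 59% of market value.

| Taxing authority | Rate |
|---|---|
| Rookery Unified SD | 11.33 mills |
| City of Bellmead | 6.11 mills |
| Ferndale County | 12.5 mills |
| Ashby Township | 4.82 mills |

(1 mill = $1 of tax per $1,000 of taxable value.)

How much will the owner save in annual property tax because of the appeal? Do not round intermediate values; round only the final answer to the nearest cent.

Old assessed value = $825,700 × 0.59 = $487,163
New assessed value = $701,000 × 0.59 = $413,590
Combined rate = 0.01133 + 0.00611 + 0.0125 + 0.00482 = 0.03476
Old tax = $487,163 × 0.03476 = $16,933.78588
New tax = $413,590 × 0.03476 = $14,376.3884
Reduction = $16,933.78588 − $14,376.3884 = $2,557.39748

$2,557.40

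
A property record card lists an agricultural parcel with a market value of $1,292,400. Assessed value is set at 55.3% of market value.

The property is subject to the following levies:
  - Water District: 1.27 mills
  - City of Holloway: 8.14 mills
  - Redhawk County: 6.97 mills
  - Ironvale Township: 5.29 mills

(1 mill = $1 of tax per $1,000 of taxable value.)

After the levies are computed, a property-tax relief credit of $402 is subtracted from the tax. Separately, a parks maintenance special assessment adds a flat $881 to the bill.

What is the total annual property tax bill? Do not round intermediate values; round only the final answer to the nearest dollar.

Assessed value = $1,292,400 × 0.553 = $714,697.2
Water District: $714,697.2 × 0.00127 = $907.665444
City of Holloway: $714,697.2 × 0.00814 = $5,817.635208
Redhawk County: $714,697.2 × 0.00697 = $4,981.439484
Ironvale Township: $714,697.2 × 0.00529 = $3,780.748188
Levies subtotal = $15,487.488324
After credit = $15,487.488324 − $402 = $15,085.488324
Total = $15,085.488324 + $881 = $15,966.488324

$15,966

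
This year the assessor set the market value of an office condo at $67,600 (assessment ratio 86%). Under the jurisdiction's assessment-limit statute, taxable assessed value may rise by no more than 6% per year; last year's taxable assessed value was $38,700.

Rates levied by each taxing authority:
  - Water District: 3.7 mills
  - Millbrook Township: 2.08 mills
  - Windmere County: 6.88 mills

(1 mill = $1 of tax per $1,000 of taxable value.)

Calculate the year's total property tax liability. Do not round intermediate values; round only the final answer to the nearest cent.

$519.34

Uncapped assessed value = $67,600 × 0.86 = $58,136
Cap limit = $38,700 × 1.06 = $41,022
Taxable assessed value = min($58,136, $41,022) = $41,022 (cap binds)
Water District: $41,022 × 0.0037 = $151.7814
Millbrook Township: $41,022 × 0.00208 = $85.32576
Windmere County: $41,022 × 0.00688 = $282.23136
Total = $519.33852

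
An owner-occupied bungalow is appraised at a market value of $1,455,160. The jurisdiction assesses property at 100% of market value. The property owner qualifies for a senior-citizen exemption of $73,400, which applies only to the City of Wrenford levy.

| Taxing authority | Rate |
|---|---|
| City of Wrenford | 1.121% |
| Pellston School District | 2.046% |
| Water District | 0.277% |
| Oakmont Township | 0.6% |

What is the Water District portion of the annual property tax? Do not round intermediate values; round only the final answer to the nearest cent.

$4,030.79

Assessed value = $1,455,160 × 1 = $1,455,160
Water District taxable value = $1,455,160 (exemption does not apply)
Water District levy = $1,455,160 × 0.00277 = $4,030.7932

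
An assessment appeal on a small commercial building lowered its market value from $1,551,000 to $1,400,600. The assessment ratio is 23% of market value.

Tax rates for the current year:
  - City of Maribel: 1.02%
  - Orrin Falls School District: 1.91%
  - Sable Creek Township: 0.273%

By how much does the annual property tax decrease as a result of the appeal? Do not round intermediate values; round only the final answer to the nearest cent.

$1,107.98

Old assessed value = $1,551,000 × 0.23 = $356,730
New assessed value = $1,400,600 × 0.23 = $322,138
Combined rate = 0.0102 + 0.0191 + 0.00273 = 0.03203
Old tax = $356,730 × 0.03203 = $11,426.0619
New tax = $322,138 × 0.03203 = $10,318.08014
Reduction = $11,426.0619 − $10,318.08014 = $1,107.98176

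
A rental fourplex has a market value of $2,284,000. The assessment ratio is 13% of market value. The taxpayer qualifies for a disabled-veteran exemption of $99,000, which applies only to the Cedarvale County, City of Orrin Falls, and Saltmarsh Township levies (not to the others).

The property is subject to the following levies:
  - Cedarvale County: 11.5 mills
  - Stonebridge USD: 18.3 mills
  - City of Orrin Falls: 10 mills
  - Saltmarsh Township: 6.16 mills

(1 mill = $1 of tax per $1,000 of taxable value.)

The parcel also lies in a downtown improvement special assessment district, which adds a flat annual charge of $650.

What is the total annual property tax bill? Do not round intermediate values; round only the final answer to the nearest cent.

Assessed value = $2,284,000 × 0.13 = $296,920
Cedarvale County: ($296,920 − $99,000) × 0.0115 = $197,920 × 0.0115 = $2,276.08
Stonebridge USD: $296,920 × 0.0183 = $5,433.636
City of Orrin Falls: ($296,920 − $99,000) × 0.01 = $197,920 × 0.01 = $1,979.2
Saltmarsh Township: ($296,920 − $99,000) × 0.00616 = $197,920 × 0.00616 = $1,219.1872
Levies subtotal = $10,908.1032
Total = $10,908.1032 + $650 = $11,558.1032

$11,558.10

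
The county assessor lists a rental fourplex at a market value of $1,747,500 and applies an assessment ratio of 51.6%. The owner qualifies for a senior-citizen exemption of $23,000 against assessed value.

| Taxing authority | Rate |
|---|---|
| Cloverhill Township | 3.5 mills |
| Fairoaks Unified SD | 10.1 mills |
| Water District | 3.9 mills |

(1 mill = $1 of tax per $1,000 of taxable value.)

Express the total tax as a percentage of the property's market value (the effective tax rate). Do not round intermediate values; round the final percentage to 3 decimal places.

0.880%

Assessed value = $1,747,500 × 0.516 = $901,710
Taxable value = $901,710 − $23,000 = $878,710
Cloverhill Township: $878,710 × 0.0035 = $3,075.485
Fairoaks Unified SD: $878,710 × 0.0101 = $8,874.971
Water District: $878,710 × 0.0039 = $3,426.969
Total tax = $15,377.425
Effective rate = $15,377.425 ÷ $1,747,500 = 0.880% of market value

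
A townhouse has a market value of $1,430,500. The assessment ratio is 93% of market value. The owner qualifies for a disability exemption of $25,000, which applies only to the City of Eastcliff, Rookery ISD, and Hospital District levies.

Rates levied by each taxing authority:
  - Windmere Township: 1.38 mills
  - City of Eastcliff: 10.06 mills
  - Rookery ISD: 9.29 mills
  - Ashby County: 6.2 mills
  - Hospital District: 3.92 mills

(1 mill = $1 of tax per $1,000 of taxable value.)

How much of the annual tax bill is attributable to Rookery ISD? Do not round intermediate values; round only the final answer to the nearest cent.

$12,126.84

Assessed value = $1,430,500 × 0.93 = $1,330,365
Rookery ISD taxable value = $1,330,365 − $25,000 = $1,305,365
Rookery ISD levy = $1,305,365 × 0.00929 = $12,126.84085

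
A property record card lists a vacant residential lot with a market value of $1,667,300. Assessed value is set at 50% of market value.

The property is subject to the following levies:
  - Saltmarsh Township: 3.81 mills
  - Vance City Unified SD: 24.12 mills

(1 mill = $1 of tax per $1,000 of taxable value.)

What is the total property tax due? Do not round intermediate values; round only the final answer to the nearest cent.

$23,283.84

Assessed value = $1,667,300 × 0.5 = $833,650
Saltmarsh Township: $833,650 × 0.00381 = $3,176.2065
Vance City Unified SD: $833,650 × 0.02412 = $20,107.638
Total = $3,176.2065 + $20,107.638 = $23,283.8445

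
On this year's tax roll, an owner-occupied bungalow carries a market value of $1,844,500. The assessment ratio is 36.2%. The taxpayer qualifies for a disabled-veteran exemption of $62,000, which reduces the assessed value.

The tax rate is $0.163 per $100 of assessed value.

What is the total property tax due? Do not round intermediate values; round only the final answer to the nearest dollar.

$987

Assessed value = $1,844,500 × 0.362 = $667,709
Taxable value = $667,709 − $62,000 = $605,709
Tax = $605,709 × 0.00163 = $987.30567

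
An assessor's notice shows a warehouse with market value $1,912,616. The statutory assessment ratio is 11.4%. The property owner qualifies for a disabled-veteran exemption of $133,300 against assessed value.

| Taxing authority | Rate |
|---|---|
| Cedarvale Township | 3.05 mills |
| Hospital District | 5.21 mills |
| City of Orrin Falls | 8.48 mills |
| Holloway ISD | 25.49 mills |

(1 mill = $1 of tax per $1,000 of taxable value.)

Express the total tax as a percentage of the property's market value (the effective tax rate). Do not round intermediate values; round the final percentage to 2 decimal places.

0.19%

Assessed value = $1,912,616 × 0.114 = $218,038.224
Taxable value = $218,038.224 − $133,300 = $84,738.224
Cedarvale Township: $84,738.224 × 0.00305 = $258.4515832
Hospital District: $84,738.224 × 0.00521 = $441.48614704
City of Orrin Falls: $84,738.224 × 0.00848 = $718.58013952
Holloway ISD: $84,738.224 × 0.02549 = $2,159.97732976
Total tax = $3,578.49519952
Effective rate = $3,578.49519952 ÷ $1,912,616 = 0.19% of market value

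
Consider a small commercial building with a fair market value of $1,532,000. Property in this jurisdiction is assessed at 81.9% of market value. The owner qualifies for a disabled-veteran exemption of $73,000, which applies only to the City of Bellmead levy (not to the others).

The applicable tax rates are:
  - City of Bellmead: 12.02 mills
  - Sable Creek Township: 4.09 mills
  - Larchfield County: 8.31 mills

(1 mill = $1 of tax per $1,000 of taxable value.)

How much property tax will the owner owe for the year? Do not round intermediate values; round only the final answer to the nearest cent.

Assessed value = $1,532,000 × 0.819 = $1,254,708
City of Bellmead: ($1,254,708 − $73,000) × 0.01202 = $1,181,708 × 0.01202 = $14,204.13016
Sable Creek Township: $1,254,708 × 0.00409 = $5,131.75572
Larchfield County: $1,254,708 × 0.00831 = $10,426.62348
Total = $29,762.50936

$29,762.51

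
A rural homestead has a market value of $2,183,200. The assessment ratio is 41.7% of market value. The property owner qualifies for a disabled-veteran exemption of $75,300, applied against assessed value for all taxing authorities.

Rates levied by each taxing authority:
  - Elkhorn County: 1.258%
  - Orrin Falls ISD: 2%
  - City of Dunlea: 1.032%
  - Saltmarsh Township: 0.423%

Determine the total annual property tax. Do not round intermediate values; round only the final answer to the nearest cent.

Assessed value = $2,183,200 × 0.417 = $910,394.4
Taxable value = $910,394.4 − $75,300 = $835,094.4
Elkhorn County: $835,094.4 × 0.01258 = $10,505.487552
Orrin Falls ISD: $835,094.4 × 0.02 = $16,701.888
City of Dunlea: $835,094.4 × 0.01032 = $8,618.174208
Saltmarsh Township: $835,094.4 × 0.00423 = $3,532.449312
Total = $10,505.487552 + $16,701.888 + $8,618.174208 + $3,532.449312 = $39,357.999072

$39,358.00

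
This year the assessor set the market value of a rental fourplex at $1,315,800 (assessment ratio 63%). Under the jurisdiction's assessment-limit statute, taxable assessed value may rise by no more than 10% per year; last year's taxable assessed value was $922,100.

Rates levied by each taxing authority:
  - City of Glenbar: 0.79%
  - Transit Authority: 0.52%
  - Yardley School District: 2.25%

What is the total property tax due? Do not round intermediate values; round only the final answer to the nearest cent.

Uncapped assessed value = $1,315,800 × 0.63 = $828,954
Cap limit = $922,100 × 1.1 = $1,014,310
Taxable assessed value = min($828,954, $1,014,310) = $828,954 (cap does not bind)
City of Glenbar: $828,954 × 0.0079 = $6,548.7366
Transit Authority: $828,954 × 0.0052 = $4,310.5608
Yardley School District: $828,954 × 0.0225 = $18,651.465
Total = $29,510.7624

$29,510.76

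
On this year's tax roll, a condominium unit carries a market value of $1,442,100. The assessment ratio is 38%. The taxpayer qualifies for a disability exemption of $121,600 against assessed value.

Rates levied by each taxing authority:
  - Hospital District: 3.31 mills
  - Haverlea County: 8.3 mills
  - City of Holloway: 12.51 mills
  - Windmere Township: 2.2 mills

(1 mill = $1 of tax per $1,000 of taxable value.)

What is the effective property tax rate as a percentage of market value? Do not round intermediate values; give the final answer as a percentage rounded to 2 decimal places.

Assessed value = $1,442,100 × 0.38 = $547,998
Taxable value = $547,998 − $121,600 = $426,398
Hospital District: $426,398 × 0.00331 = $1,411.37738
Haverlea County: $426,398 × 0.0083 = $3,539.1034
City of Holloway: $426,398 × 0.01251 = $5,334.23898
Windmere Township: $426,398 × 0.0022 = $938.0756
Total tax = $11,222.79536
Effective rate = $11,222.79536 ÷ $1,442,100 = 0.78% of market value

0.78%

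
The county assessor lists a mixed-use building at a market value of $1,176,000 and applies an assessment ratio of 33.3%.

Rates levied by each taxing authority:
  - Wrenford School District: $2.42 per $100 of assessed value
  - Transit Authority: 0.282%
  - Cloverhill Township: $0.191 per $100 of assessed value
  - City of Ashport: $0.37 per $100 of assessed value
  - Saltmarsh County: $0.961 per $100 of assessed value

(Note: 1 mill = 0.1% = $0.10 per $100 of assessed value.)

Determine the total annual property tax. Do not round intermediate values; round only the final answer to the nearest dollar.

$16,542

Assessed value = $1,176,000 × 0.333 = $391,608
Wrenford School District: $391,608 × 0.0242 = $9,476.9136
Transit Authority: $391,608 × 0.00282 = $1,104.33456
Cloverhill Township: $391,608 × 0.00191 = $747.97128
City of Ashport: $391,608 × 0.0037 = $1,448.9496
Saltmarsh County: $391,608 × 0.00961 = $3,763.35288
Total = $16,541.52192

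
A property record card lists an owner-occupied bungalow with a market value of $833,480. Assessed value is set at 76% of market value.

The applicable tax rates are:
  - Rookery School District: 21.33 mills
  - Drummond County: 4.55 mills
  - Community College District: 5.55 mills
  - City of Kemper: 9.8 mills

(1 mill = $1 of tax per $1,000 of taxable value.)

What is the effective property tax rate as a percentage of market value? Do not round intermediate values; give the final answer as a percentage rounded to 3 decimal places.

Assessed value = $833,480 × 0.76 = $633,444.8
Rookery School District: $633,444.8 × 0.02133 = $13,511.377584
Drummond County: $633,444.8 × 0.00455 = $2,882.17384
Community College District: $633,444.8 × 0.00555 = $3,515.61864
City of Kemper: $633,444.8 × 0.0098 = $6,207.75904
Total tax = $26,116.929104
Effective rate = $26,116.929104 ÷ $833,480 = 3.133% of market value

3.133%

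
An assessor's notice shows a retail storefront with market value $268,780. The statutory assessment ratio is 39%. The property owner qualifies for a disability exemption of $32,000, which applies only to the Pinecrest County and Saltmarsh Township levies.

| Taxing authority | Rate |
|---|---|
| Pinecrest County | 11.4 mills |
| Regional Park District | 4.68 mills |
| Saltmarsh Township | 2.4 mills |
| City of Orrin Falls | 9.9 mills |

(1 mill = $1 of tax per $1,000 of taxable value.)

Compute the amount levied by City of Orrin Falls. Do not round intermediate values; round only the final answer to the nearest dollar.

$1,038

Assessed value = $268,780 × 0.39 = $104,824.2
City of Orrin Falls taxable value = $104,824.2 (exemption does not apply)
City of Orrin Falls levy = $104,824.2 × 0.0099 = $1,037.75958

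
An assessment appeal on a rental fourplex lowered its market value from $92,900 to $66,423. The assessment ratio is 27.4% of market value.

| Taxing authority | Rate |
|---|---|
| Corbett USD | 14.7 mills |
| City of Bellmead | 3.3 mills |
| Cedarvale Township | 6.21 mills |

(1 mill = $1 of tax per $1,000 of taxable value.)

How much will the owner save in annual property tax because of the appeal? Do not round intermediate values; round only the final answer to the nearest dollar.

Old assessed value = $92,900 × 0.274 = $25,454.6
New assessed value = $66,423 × 0.274 = $18,199.902
Combined rate = 0.0147 + 0.0033 + 0.00621 = 0.02421
Old tax = $25,454.6 × 0.02421 = $616.255866
New tax = $18,199.902 × 0.02421 = $440.61962742
Reduction = $616.255866 − $440.61962742 = $175.63623858

$176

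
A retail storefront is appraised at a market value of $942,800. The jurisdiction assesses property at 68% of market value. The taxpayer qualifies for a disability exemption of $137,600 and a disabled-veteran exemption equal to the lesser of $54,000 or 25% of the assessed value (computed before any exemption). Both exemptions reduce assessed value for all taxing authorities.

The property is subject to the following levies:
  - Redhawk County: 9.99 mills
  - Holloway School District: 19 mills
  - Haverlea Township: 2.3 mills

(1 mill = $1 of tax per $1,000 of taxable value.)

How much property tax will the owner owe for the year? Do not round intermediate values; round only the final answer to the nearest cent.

Assessed value = $942,800 × 0.68 = $641,104
Disabled-veteran exemption = min($54,000, 25% × $641,104) = min($54,000, $160,276) = $54,000 (dollar cap binds)
Taxable value = $641,104 − $137,600 − $54,000 = $449,504
Redhawk County: $449,504 × 0.00999 = $4,490.54496
Holloway School District: $449,504 × 0.019 = $8,540.576
Haverlea Township: $449,504 × 0.0023 = $1,033.8592
Total = $14,064.98016

$14,064.98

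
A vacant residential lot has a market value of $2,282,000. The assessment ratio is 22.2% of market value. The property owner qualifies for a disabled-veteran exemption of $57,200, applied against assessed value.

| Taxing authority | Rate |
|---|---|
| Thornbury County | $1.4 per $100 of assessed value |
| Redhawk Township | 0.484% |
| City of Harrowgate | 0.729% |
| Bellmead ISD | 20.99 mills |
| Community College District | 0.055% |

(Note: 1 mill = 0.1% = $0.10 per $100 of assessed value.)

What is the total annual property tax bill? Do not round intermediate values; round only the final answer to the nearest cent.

$21,423.09

Assessed value = $2,282,000 × 0.222 = $506,604
Taxable value = $506,604 − $57,200 = $449,404
Thornbury County: $449,404 × 0.014 = $6,291.656
Redhawk Township: $449,404 × 0.00484 = $2,175.11536
City of Harrowgate: $449,404 × 0.00729 = $3,276.15516
Bellmead ISD: $449,404 × 0.02099 = $9,432.98996
Community College District: $449,404 × 0.00055 = $247.1722
Total = $21,423.08868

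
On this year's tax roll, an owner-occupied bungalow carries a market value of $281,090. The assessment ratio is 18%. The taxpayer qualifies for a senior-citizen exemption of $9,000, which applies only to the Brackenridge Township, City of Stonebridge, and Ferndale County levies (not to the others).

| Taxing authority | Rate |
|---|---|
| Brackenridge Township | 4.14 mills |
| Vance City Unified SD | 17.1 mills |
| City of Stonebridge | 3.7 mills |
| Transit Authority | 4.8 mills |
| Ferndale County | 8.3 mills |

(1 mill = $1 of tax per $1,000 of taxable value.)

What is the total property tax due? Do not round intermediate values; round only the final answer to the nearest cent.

Assessed value = $281,090 × 0.18 = $50,596.2
Brackenridge Township: ($50,596.2 − $9,000) × 0.00414 = $41,596.2 × 0.00414 = $172.208268
Vance City Unified SD: $50,596.2 × 0.0171 = $865.19502
City of Stonebridge: ($50,596.2 − $9,000) × 0.0037 = $41,596.2 × 0.0037 = $153.90594
Transit Authority: $50,596.2 × 0.0048 = $242.86176
Ferndale County: ($50,596.2 − $9,000) × 0.0083 = $41,596.2 × 0.0083 = $345.24846
Total = $1,779.419448

$1,779.42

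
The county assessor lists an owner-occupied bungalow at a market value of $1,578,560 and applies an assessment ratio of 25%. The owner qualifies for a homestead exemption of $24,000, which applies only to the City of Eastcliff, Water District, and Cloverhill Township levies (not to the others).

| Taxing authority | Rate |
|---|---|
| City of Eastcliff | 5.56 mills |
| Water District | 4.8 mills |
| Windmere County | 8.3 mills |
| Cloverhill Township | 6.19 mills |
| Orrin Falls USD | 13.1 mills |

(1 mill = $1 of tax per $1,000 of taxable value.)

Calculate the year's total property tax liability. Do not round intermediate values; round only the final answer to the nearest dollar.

Assessed value = $1,578,560 × 0.25 = $394,640
City of Eastcliff: ($394,640 − $24,000) × 0.00556 = $370,640 × 0.00556 = $2,060.7584
Water District: ($394,640 − $24,000) × 0.0048 = $370,640 × 0.0048 = $1,779.072
Windmere County: $394,640 × 0.0083 = $3,275.512
Cloverhill Township: ($394,640 − $24,000) × 0.00619 = $370,640 × 0.00619 = $2,294.2616
Orrin Falls USD: $394,640 × 0.0131 = $5,169.784
Total = $14,579.388

$14,579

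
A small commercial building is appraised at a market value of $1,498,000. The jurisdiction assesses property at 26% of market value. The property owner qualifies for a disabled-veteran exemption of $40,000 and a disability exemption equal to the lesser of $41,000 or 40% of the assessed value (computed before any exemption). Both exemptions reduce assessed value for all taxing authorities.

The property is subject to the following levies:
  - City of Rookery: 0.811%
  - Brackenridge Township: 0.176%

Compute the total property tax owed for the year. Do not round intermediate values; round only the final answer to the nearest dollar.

Assessed value = $1,498,000 × 0.26 = $389,480
Disability exemption = min($41,000, 40% × $389,480) = min($41,000, $155,792) = $41,000 (dollar cap binds)
Taxable value = $389,480 − $40,000 − $41,000 = $308,480
City of Rookery: $308,480 × 0.00811 = $2,501.7728
Brackenridge Township: $308,480 × 0.00176 = $542.9248
Total = $3,044.6976

$3,045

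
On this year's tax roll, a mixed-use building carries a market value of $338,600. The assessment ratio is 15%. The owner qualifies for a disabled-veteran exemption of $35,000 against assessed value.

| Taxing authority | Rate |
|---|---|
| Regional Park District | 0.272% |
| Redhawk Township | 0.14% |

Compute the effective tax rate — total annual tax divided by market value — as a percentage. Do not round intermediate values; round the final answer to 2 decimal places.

0.02%

Assessed value = $338,600 × 0.15 = $50,790
Taxable value = $50,790 − $35,000 = $15,790
Regional Park District: $15,790 × 0.00272 = $42.9488
Redhawk Township: $15,790 × 0.0014 = $22.106
Total tax = $65.0548
Effective rate = $65.0548 ÷ $338,600 = 0.02% of market value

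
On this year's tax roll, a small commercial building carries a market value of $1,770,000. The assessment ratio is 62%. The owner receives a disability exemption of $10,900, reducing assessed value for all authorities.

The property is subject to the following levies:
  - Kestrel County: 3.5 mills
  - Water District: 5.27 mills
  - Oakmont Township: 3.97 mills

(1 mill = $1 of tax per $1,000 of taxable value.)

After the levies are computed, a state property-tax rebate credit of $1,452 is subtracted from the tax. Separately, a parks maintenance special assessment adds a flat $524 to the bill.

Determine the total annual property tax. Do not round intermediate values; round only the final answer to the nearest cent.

Assessed value = $1,770,000 × 0.62 = $1,097,400
Taxable value = $1,097,400 − $10,900 = $1,086,500
Kestrel County: $1,086,500 × 0.0035 = $3,802.75
Water District: $1,086,500 × 0.00527 = $5,725.855
Oakmont Township: $1,086,500 × 0.00397 = $4,313.405
Levies subtotal = $13,842.01
After credit = $13,842.01 − $1,452 = $12,390.01
Total = $12,390.01 + $524 = $12,914.01

$12,914.01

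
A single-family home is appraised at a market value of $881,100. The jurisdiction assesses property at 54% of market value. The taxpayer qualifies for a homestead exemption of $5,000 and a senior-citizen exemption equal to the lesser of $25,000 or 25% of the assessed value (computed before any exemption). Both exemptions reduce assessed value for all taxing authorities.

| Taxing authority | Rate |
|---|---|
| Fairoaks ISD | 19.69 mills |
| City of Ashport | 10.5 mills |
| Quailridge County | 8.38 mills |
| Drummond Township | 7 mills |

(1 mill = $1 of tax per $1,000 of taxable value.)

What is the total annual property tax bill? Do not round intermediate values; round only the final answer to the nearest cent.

$20,314.83

Assessed value = $881,100 × 0.54 = $475,794
Senior-citizen exemption = min($25,000, 25% × $475,794) = min($25,000, $118,948.5) = $25,000 (dollar cap binds)
Taxable value = $475,794 − $5,000 − $25,000 = $445,794
Fairoaks ISD: $445,794 × 0.01969 = $8,777.68386
City of Ashport: $445,794 × 0.0105 = $4,680.837
Quailridge County: $445,794 × 0.00838 = $3,735.75372
Drummond Township: $445,794 × 0.007 = $3,120.558
Total = $20,314.83258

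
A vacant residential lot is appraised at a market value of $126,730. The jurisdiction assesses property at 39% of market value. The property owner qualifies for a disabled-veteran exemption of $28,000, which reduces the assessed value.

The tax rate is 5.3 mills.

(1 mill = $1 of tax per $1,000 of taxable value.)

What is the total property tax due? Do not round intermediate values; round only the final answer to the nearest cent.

Assessed value = $126,730 × 0.39 = $49,424.7
Taxable value = $49,424.7 − $28,000 = $21,424.7
Tax = $21,424.7 × 0.0053 = $113.55091

$113.55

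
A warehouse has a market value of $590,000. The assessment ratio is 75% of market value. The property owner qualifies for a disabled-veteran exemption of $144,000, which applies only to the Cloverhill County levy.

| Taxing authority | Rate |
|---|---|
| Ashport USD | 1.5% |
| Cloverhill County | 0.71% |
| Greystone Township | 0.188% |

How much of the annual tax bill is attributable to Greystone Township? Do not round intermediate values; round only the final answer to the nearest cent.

Assessed value = $590,000 × 0.75 = $442,500
Greystone Township taxable value = $442,500 (exemption does not apply)
Greystone Township levy = $442,500 × 0.00188 = $831.9

$831.90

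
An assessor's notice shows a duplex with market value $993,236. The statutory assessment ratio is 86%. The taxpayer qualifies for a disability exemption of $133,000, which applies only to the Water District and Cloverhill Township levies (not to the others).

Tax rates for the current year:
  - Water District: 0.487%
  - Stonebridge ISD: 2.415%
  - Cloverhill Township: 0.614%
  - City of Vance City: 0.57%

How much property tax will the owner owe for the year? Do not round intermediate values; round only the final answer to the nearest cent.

Assessed value = $993,236 × 0.86 = $854,182.96
Water District: ($854,182.96 − $133,000) × 0.00487 = $721,182.96 × 0.00487 = $3,512.1610152
Stonebridge ISD: $854,182.96 × 0.02415 = $20,628.518484
Cloverhill Township: ($854,182.96 − $133,000) × 0.00614 = $721,182.96 × 0.00614 = $4,428.0633744
City of Vance City: $854,182.96 × 0.0057 = $4,868.842872
Total = $33,437.5857456

$33,437.59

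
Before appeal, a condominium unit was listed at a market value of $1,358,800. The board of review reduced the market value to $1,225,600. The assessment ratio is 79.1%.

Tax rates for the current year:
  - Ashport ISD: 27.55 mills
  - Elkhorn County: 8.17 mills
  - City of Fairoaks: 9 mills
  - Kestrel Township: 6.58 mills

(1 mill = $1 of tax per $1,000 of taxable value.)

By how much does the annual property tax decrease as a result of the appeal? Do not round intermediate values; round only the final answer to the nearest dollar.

$5,405

Old assessed value = $1,358,800 × 0.791 = $1,074,810.8
New assessed value = $1,225,600 × 0.791 = $969,449.6
Combined rate = 0.02755 + 0.00817 + 0.009 + 0.00658 = 0.0513
Old tax = $1,074,810.8 × 0.0513 = $55,137.79404
New tax = $969,449.6 × 0.0513 = $49,732.76448
Reduction = $55,137.79404 − $49,732.76448 = $5,405.02956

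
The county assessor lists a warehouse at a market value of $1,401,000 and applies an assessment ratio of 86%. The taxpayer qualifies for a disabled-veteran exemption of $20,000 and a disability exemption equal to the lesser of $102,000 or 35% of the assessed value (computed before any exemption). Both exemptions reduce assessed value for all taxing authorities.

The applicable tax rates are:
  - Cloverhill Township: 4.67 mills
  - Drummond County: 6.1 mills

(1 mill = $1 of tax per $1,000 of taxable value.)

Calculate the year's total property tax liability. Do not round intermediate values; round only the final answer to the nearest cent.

$11,662.40

Assessed value = $1,401,000 × 0.86 = $1,204,860
Disability exemption = min($102,000, 35% × $1,204,860) = min($102,000, $421,701) = $102,000 (dollar cap binds)
Taxable value = $1,204,860 − $20,000 − $102,000 = $1,082,860
Cloverhill Township: $1,082,860 × 0.00467 = $5,056.9562
Drummond County: $1,082,860 × 0.0061 = $6,605.446
Total = $11,662.4022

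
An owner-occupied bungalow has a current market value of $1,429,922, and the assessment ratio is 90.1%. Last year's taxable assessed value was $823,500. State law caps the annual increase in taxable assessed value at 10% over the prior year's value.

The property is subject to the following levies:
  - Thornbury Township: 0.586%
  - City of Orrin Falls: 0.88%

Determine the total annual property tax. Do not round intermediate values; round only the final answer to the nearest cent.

$13,279.76

Uncapped assessed value = $1,429,922 × 0.901 = $1,288,359.722
Cap limit = $823,500 × 1.1 = $905,850
Taxable assessed value = min($1,288,359.722, $905,850) = $905,850 (cap binds)
Thornbury Township: $905,850 × 0.00586 = $5,308.281
City of Orrin Falls: $905,850 × 0.0088 = $7,971.48
Total = $13,279.761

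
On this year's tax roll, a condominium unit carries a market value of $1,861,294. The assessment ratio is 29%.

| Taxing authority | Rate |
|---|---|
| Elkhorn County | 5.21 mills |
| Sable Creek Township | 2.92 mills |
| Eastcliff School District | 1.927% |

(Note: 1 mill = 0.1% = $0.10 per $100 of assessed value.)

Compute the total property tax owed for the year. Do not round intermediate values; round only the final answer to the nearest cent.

Assessed value = $1,861,294 × 0.29 = $539,775.26
Elkhorn County: $539,775.26 × 0.00521 = $2,812.2291046
Sable Creek Township: $539,775.26 × 0.00292 = $1,576.1437592
Eastcliff School District: $539,775.26 × 0.01927 = $10,401.4692602
Total = $14,789.842124

$14,789.84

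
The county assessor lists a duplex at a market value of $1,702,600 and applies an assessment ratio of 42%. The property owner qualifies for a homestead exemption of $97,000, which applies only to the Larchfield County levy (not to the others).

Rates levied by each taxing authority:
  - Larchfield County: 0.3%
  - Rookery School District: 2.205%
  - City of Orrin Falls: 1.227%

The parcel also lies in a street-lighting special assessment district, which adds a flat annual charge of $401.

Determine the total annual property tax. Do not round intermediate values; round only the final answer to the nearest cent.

Assessed value = $1,702,600 × 0.42 = $715,092
Larchfield County: ($715,092 − $97,000) × 0.003 = $618,092 × 0.003 = $1,854.276
Rookery School District: $715,092 × 0.02205 = $15,767.7786
City of Orrin Falls: $715,092 × 0.01227 = $8,774.17884
Levies subtotal = $26,396.23344
Total = $26,396.23344 + $401 = $26,797.23344

$26,797.23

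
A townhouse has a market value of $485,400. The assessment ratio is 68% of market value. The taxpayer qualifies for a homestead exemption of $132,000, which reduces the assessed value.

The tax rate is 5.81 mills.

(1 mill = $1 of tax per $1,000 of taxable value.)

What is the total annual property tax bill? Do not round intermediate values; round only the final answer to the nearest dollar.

$1,151

Assessed value = $485,400 × 0.68 = $330,072
Taxable value = $330,072 − $132,000 = $198,072
Tax = $198,072 × 0.00581 = $1,150.79832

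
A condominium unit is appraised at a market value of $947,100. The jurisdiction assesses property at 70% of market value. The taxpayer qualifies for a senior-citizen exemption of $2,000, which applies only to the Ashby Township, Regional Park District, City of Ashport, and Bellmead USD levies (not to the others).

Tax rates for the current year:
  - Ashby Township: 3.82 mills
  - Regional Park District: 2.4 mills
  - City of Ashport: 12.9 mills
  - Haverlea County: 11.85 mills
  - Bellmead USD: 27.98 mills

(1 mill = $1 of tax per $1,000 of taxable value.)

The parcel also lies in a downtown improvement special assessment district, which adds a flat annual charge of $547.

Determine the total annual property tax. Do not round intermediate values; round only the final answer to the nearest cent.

Assessed value = $947,100 × 0.7 = $662,970
Ashby Township: ($662,970 − $2,000) × 0.00382 = $660,970 × 0.00382 = $2,524.9054
Regional Park District: ($662,970 − $2,000) × 0.0024 = $660,970 × 0.0024 = $1,586.328
City of Ashport: ($662,970 − $2,000) × 0.0129 = $660,970 × 0.0129 = $8,526.513
Haverlea County: $662,970 × 0.01185 = $7,856.1945
Bellmead USD: ($662,970 − $2,000) × 0.02798 = $660,970 × 0.02798 = $18,493.9406
Levies subtotal = $38,987.8815
Total = $38,987.8815 + $547 = $39,534.8815

$39,534.88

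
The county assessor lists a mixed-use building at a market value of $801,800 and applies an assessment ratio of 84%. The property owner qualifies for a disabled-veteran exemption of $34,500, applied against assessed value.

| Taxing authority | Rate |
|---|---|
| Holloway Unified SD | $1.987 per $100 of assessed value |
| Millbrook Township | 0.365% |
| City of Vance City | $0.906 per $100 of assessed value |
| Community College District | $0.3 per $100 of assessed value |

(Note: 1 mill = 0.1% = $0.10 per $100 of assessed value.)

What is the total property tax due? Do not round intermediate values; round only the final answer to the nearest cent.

$22,736.05

Assessed value = $801,800 × 0.84 = $673,512
Taxable value = $673,512 − $34,500 = $639,012
Holloway Unified SD: $639,012 × 0.01987 = $12,697.16844
Millbrook Township: $639,012 × 0.00365 = $2,332.3938
City of Vance City: $639,012 × 0.00906 = $5,789.44872
Community College District: $639,012 × 0.003 = $1,917.036
Total = $22,736.04696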